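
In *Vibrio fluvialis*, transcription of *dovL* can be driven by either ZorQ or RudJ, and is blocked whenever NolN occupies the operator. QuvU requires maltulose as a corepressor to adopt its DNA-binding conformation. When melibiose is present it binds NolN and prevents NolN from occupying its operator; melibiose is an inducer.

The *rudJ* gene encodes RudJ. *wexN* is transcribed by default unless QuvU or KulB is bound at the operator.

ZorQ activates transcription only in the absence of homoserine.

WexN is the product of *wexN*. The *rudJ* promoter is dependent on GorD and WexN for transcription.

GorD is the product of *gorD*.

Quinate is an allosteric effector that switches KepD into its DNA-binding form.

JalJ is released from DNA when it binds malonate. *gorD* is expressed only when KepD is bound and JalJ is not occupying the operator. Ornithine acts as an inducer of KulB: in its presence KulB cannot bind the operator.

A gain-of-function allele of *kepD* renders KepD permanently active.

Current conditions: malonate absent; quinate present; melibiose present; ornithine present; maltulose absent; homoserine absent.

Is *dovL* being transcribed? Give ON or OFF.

ON

Homoserine is absent, so ZorQ is active.
Melibiose is present, so NolN is inactive.
KepD is constitutively active in this strain.
Malonate is absent, so JalJ is active.
With repressor JalJ bound, *gorD* is not transcribed.
So GorD is not produced.
Maltulose is absent, so QuvU is inactive.
Ornithine is present, so KulB is inactive.
With no repressor bound, *wexN* is transcribed.
So WexN is produced and active.
Required activator GorD is absent, so *rudJ* is not transcribed.
So RudJ is not produced.
Activator ZorQ is present, so *dovL* is transcribed.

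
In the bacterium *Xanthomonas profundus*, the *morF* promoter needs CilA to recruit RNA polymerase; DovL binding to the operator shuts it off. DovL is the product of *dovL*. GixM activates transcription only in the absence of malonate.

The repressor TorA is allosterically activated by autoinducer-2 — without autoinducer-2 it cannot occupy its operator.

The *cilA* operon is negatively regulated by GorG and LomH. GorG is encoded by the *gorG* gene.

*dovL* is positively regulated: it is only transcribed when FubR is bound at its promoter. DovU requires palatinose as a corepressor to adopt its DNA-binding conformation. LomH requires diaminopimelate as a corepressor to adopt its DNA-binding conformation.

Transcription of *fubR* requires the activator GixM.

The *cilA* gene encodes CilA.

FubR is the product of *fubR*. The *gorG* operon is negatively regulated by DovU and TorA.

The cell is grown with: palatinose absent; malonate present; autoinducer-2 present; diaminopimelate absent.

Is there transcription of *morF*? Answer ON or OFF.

Malonate is present, so GixM is inactive.
Required activator GixM is absent, so *fubR* is not transcribed.
So FubR is not produced.
Required activator FubR is absent, so *dovL* is not transcribed.
So DovL is not produced.
Palatinose is absent, so DovU is inactive.
Autoinducer-2 is present, so TorA is active.
With repressor TorA bound, *gorG* is not transcribed.
So GorG is not produced.
Diaminopimelate is absent, so LomH is inactive.
With no repressor bound, *cilA* is transcribed.
So CilA is produced and active.
No repressor is bound and CilA is active, so *morF* is transcribed.

ON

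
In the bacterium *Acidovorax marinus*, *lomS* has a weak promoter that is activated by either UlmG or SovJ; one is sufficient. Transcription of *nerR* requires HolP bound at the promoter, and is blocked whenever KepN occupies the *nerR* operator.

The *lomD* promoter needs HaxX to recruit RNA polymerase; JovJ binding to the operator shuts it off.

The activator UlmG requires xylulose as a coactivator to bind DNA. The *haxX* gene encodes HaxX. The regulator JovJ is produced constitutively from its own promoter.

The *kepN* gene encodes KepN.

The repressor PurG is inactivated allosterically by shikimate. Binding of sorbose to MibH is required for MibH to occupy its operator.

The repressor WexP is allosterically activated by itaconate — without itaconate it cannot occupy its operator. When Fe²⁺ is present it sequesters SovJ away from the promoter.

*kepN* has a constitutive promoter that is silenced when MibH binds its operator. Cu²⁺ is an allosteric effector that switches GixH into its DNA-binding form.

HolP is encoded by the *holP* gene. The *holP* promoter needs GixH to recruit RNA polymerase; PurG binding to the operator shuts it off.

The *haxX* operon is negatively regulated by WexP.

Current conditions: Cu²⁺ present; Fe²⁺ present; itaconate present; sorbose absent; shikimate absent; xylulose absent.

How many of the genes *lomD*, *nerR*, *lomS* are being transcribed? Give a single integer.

JovJ is produced constitutively and is active.
Itaconate is present, so WexP is active.
With repressor WexP bound, *haxX* is not transcribed.
So HaxX is not produced.
With repressor JovJ bound, *lomD* is not transcribed.
→ *lomD* is OFF.
Cu²⁺ is present, so GixH is active.
Shikimate is absent, so PurG is active.
With repressor PurG bound, *holP* is not transcribed.
So HolP is not produced.
Sorbose is absent, so MibH is inactive.
With no repressor bound, *kepN* is transcribed.
So KepN is produced and active.
With repressor KepN bound, *nerR* is not transcribed.
→ *nerR* is OFF.
Xylulose is absent, so UlmG is inactive.
Fe²⁺ is present, so SovJ is inactive.
No activator is available at the *lomS* promoter, so *lomS* is not transcribed.
→ *lomS* is OFF.
0 of the 3 genes are transcribed.

0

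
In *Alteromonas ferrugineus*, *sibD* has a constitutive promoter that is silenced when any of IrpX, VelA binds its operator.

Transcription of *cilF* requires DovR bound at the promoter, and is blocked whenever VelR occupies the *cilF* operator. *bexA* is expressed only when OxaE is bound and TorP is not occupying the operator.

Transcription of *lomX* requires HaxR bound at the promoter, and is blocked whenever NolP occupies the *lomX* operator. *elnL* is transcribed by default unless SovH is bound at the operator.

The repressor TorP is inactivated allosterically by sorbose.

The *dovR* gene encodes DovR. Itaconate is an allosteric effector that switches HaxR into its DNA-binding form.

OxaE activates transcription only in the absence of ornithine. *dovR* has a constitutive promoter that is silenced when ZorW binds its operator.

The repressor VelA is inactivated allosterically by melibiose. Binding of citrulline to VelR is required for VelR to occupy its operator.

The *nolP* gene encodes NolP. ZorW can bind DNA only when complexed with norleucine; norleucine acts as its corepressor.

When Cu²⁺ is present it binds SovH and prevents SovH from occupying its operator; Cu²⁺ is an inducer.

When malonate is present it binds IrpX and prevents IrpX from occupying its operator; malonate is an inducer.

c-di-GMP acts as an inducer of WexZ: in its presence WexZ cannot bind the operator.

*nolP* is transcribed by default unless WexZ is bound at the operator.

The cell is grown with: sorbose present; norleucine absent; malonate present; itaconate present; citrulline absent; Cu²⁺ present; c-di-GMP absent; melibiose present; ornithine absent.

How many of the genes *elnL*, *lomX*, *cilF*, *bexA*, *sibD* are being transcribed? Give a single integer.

5

Cu²⁺ is present, so SovH is inactive.
With no repressor bound, *elnL* is transcribed.
→ *elnL* is ON.
Itaconate is present, so HaxR is active.
c-di-GMP is absent, so WexZ is active.
With repressor WexZ bound, *nolP* is not transcribed.
So NolP is not produced.
No repressor is bound and HaxR is active, so *lomX* is transcribed.
→ *lomX* is ON.
Citrulline is absent, so VelR is inactive.
Norleucine is absent, so ZorW is inactive.
With no repressor bound, *dovR* is transcribed.
So DovR is produced and active.
No repressor is bound and DovR is active, so *cilF* is transcribed.
→ *cilF* is ON.
Sorbose is present, so TorP is inactive.
Ornithine is absent, so OxaE is active.
No repressor is bound and OxaE is active, so *bexA* is transcribed.
→ *bexA* is ON.
Malonate is present, so IrpX is inactive.
Melibiose is present, so VelA is inactive.
With no repressor bound, *sibD* is transcribed.
→ *sibD* is ON.
5 of the 5 genes are transcribed.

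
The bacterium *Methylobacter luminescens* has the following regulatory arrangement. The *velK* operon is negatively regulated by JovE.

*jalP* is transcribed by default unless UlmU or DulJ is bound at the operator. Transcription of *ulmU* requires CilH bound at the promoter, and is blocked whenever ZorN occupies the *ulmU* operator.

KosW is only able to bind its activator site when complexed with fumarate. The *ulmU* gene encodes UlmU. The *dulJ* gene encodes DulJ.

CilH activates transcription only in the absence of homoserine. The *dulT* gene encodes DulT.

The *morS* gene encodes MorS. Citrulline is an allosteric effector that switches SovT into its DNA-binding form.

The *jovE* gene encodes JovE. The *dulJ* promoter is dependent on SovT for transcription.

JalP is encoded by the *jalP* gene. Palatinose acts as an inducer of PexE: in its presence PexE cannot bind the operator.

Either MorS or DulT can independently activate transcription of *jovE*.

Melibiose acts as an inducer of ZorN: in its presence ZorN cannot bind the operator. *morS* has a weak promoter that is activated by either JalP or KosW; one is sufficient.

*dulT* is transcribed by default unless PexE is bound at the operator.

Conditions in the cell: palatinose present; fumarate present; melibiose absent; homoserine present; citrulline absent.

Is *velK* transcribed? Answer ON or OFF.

OFF

Homoserine is present, so CilH is inactive.
Melibiose is absent, so ZorN is active.
With repressor ZorN bound, *ulmU* is not transcribed.
So UlmU is not produced.
Citrulline is absent, so SovT is inactive.
Required activator SovT is absent, so *dulJ* is not transcribed.
So DulJ is not produced.
With no repressor bound, *jalP* is transcribed.
So JalP is produced and active.
Fumarate is present, so KosW is active.
Activator JalP is present, so *morS* is transcribed.
So MorS is produced and active.
Palatinose is present, so PexE is inactive.
With no repressor bound, *dulT* is transcribed.
So DulT is produced and active.
Activator MorS is present, so *jovE* is transcribed.
So JovE is produced and active.
With repressor JovE bound, *velK* is not transcribed.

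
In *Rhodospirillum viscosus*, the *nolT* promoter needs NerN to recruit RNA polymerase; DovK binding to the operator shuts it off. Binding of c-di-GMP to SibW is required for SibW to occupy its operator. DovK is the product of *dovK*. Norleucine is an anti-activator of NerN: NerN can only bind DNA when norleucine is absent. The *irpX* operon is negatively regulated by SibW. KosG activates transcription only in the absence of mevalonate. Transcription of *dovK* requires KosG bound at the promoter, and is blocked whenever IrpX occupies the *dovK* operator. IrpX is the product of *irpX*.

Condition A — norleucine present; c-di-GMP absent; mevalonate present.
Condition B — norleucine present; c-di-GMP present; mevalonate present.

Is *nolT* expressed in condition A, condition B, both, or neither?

Condition A:
Norleucine is present, so NerN is inactive.
c-di-GMP is absent, so SibW is inactive.
With no repressor bound, *irpX* is transcribed.
So IrpX is produced and active.
Mevalonate is present, so KosG is inactive.
With repressor IrpX bound, *dovK* is not transcribed.
So DovK is not produced.
Required activator NerN is absent, so *nolT* is not transcribed.
→ *nolT* is OFF in A.
Condition B:
Norleucine is present, so NerN is inactive.
c-di-GMP is present, so SibW is active.
With repressor SibW bound, *irpX* is not transcribed.
So IrpX is not produced.
Mevalonate is present, so KosG is inactive.
Required activator KosG is absent, so *dovK* is not transcribed.
So DovK is not produced.
Required activator NerN is absent, so *nolT* is not transcribed.
→ *nolT* is OFF in B.

neither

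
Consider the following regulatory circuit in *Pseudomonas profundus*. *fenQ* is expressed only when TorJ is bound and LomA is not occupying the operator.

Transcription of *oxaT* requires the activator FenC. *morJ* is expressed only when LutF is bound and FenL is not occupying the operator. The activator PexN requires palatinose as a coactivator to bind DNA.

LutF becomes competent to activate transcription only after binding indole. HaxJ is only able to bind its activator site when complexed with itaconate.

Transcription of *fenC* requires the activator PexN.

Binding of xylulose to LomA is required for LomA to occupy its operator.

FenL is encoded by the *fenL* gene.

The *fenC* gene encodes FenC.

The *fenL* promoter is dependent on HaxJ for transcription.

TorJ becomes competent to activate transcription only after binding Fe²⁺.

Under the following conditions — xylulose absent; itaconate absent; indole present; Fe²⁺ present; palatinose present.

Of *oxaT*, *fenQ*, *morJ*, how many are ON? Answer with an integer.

3

Palatinose is present, so PexN is active.
No repressor is bound and PexN is active, so *fenC* is transcribed.
So FenC is produced and active.
No repressor is bound and FenC is active, so *oxaT* is transcribed.
→ *oxaT* is ON.
Fe²⁺ is present, so TorJ is active.
Xylulose is absent, so LomA is inactive.
No repressor is bound and TorJ is active, so *fenQ* is transcribed.
→ *fenQ* is ON.
Itaconate is absent, so HaxJ is inactive.
Required activator HaxJ is absent, so *fenL* is not transcribed.
So FenL is not produced.
Indole is present, so LutF is active.
No repressor is bound and LutF is active, so *morJ* is transcribed.
→ *morJ* is ON.
3 of the 3 genes are transcribed.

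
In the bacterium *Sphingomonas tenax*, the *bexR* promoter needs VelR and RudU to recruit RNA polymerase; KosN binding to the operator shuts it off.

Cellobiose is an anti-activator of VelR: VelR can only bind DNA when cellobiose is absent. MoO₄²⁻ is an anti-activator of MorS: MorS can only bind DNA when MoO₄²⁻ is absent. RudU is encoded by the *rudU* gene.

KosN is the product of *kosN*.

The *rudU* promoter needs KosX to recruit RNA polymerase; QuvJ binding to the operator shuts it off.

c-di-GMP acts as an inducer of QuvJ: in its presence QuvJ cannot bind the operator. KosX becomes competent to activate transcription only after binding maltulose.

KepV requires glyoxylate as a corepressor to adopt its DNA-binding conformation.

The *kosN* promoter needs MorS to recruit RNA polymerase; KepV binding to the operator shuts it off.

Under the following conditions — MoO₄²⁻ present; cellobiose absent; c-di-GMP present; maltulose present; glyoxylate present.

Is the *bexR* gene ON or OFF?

ON

Cellobiose is absent, so VelR is active.
c-di-GMP is present, so QuvJ is inactive.
Maltulose is present, so KosX is active.
No repressor is bound and KosX is active, so *rudU* is transcribed.
So RudU is produced and active.
Glyoxylate is present, so KepV is active.
MoO₄²⁻ is present, so MorS is inactive.
With repressor KepV bound, *kosN* is not transcribed.
So KosN is not produced.
No repressor is bound and VelR and RudU are active, so *bexR* is transcribed.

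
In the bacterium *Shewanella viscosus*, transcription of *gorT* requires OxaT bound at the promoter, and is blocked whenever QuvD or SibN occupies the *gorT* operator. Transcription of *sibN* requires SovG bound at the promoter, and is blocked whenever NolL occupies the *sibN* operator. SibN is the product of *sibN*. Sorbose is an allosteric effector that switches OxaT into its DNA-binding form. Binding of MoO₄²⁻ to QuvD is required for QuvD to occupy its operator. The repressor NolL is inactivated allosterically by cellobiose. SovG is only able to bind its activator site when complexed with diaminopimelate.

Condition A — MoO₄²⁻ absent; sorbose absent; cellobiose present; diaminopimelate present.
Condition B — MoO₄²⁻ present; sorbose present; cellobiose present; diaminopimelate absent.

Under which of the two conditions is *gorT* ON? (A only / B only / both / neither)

Condition A:
MoO₄²⁻ is absent, so QuvD is inactive.
Sorbose is absent, so OxaT is inactive.
Cellobiose is present, so NolL is inactive.
Diaminopimelate is present, so SovG is active.
No repressor is bound and SovG is active, so *sibN* is transcribed.
So SibN is produced and active.
With repressor SibN bound, *gorT* is not transcribed.
→ *gorT* is OFF in A.
Condition B:
MoO₄²⁻ is present, so QuvD is active.
Sorbose is present, so OxaT is active.
Cellobiose is present, so NolL is inactive.
Diaminopimelate is absent, so SovG is inactive.
Required activator SovG is absent, so *sibN* is not transcribed.
So SibN is not produced.
With repressor QuvD bound, *gorT* is not transcribed.
→ *gorT* is OFF in B.

neither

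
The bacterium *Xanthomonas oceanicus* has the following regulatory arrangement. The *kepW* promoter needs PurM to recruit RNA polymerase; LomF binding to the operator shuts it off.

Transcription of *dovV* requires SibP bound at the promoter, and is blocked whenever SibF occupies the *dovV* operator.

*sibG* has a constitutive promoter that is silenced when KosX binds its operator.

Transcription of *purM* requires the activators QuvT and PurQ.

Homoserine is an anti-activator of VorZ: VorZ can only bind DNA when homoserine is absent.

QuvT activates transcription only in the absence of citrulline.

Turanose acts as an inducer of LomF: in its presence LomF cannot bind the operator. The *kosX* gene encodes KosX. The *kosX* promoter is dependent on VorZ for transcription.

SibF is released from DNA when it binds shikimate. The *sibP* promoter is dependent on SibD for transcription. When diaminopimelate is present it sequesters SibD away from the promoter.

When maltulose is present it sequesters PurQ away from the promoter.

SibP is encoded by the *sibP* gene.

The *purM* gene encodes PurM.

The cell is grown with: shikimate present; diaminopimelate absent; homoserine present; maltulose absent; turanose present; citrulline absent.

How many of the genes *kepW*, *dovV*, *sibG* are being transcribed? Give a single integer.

3

Turanose is present, so LomF is inactive.
Citrulline is absent, so QuvT is active.
Maltulose is absent, so PurQ is active.
No repressor is bound and QuvT and PurQ are active, so *purM* is transcribed.
So PurM is produced and active.
No repressor is bound and PurM is active, so *kepW* is transcribed.
→ *kepW* is ON.
Shikimate is present, so SibF is inactive.
Diaminopimelate is absent, so SibD is active.
No repressor is bound and SibD is active, so *sibP* is transcribed.
So SibP is produced and active.
No repressor is bound and SibP is active, so *dovV* is transcribed.
→ *dovV* is ON.
Homoserine is present, so VorZ is inactive.
Required activator VorZ is absent, so *kosX* is not transcribed.
So KosX is not produced.
With no repressor bound, *sibG* is transcribed.
→ *sibG* is ON.
3 of the 3 genes are transcribed.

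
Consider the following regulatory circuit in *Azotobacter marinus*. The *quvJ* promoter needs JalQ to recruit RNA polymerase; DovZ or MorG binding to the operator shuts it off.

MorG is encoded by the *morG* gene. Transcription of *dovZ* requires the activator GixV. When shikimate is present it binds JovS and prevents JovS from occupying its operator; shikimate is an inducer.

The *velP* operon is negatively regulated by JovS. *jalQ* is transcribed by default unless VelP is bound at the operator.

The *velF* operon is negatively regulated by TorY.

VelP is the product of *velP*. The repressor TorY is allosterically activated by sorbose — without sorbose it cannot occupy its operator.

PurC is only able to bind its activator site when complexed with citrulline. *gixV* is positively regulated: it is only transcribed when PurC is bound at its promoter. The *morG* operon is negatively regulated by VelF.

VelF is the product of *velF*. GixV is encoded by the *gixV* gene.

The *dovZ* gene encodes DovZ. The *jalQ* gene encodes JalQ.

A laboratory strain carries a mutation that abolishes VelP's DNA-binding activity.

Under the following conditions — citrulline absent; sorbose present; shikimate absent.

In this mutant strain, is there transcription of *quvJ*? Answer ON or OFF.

OFF

VelP is non-functional in this strain, so it has no effect.
With no repressor bound, *jalQ* is transcribed.
So JalQ is produced and active.
Citrulline is absent, so PurC is inactive.
Required activator PurC is absent, so *gixV* is not transcribed.
So GixV is not produced.
Required activator GixV is absent, so *dovZ* is not transcribed.
So DovZ is not produced.
Sorbose is present, so TorY is active.
With repressor TorY bound, *velF* is not transcribed.
So VelF is not produced.
With no repressor bound, *morG* is transcribed.
So MorG is produced and active.
With repressor MorG bound, *quvJ* is not transcribed.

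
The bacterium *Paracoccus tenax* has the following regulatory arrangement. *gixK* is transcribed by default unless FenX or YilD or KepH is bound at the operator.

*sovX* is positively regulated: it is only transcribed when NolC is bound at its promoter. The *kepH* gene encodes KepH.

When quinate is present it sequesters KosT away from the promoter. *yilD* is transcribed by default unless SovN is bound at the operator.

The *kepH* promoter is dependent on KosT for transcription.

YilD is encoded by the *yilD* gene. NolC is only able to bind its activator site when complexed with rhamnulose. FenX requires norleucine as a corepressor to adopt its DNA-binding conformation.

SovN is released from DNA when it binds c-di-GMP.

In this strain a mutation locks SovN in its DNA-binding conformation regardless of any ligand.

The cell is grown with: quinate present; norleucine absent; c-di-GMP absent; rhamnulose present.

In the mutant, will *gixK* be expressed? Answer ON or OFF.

ON

Norleucine is absent, so FenX is inactive.
SovN is constitutively active in this strain.
With repressor SovN bound, *yilD* is not transcribed.
So YilD is not produced.
Quinate is present, so KosT is inactive.
Required activator KosT is absent, so *kepH* is not transcribed.
So KepH is not produced.
With no repressor bound, *gixK* is transcribed.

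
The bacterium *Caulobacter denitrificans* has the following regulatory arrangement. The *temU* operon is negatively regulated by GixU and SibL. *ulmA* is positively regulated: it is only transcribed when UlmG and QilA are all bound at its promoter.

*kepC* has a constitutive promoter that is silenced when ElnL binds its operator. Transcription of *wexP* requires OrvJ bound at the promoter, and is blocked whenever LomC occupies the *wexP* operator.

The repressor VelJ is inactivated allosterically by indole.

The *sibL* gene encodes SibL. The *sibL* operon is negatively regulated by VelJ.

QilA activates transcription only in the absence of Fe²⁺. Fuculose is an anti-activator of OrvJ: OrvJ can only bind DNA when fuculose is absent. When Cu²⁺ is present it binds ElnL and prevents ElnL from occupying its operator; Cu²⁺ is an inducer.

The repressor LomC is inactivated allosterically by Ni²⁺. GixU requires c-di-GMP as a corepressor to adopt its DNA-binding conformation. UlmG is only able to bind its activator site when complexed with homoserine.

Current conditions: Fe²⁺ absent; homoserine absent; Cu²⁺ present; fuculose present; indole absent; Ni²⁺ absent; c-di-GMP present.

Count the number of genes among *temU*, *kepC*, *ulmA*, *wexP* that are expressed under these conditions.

c-di-GMP is present, so GixU is active.
Indole is absent, so VelJ is active.
With repressor VelJ bound, *sibL* is not transcribed.
So SibL is not produced.
With repressor GixU bound, *temU* is not transcribed.
→ *temU* is OFF.
Cu²⁺ is present, so ElnL is inactive.
With no repressor bound, *kepC* is transcribed.
→ *kepC* is ON.
Homoserine is absent, so UlmG is inactive.
Fe²⁺ is absent, so QilA is active.
Required activator UlmG is absent, so *ulmA* is not transcribed.
→ *ulmA* is OFF.
Ni²⁺ is absent, so LomC is active.
Fuculose is present, so OrvJ is inactive.
With repressor LomC bound, *wexP* is not transcribed.
→ *wexP* is OFF.
1 of the 4 genes is transcribed.

1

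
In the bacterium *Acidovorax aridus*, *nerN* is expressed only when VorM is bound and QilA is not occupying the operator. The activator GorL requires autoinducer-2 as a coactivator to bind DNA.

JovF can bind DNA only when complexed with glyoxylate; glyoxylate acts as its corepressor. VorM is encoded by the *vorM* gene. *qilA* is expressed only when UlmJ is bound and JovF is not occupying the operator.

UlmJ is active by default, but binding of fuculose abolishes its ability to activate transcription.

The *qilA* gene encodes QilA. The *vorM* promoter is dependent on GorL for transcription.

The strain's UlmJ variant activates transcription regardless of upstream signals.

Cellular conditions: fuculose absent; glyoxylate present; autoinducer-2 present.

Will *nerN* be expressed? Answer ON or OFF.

ON

UlmJ is constitutively active in this strain.
Glyoxylate is present, so JovF is active.
With repressor JovF bound, *qilA* is not transcribed.
So QilA is not produced.
Autoinducer-2 is present, so GorL is active.
No repressor is bound and GorL is active, so *vorM* is transcribed.
So VorM is produced and active.
No repressor is bound and VorM is active, so *nerN* is transcribed.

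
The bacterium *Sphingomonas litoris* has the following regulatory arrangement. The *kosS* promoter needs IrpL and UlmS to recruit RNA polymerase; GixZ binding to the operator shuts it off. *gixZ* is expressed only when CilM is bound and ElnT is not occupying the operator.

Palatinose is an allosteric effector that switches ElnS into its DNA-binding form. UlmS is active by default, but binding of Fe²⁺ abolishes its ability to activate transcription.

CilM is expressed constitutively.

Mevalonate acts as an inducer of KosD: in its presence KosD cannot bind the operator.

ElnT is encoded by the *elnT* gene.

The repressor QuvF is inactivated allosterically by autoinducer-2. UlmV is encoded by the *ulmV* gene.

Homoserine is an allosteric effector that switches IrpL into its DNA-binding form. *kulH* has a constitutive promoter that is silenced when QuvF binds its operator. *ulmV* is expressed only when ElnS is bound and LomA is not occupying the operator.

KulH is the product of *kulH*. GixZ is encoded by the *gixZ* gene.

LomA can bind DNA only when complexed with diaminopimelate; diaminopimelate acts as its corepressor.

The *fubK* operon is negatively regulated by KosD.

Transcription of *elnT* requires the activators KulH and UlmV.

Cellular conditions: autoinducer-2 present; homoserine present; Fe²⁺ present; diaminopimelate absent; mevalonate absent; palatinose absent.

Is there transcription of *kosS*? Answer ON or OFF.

Homoserine is present, so IrpL is active.
Fe²⁺ is present, so UlmS is inactive.
CilM is produced constitutively and is active.
Autoinducer-2 is present, so QuvF is inactive.
With no repressor bound, *kulH* is transcribed.
So KulH is produced and active.
Diaminopimelate is absent, so LomA is inactive.
Palatinose is absent, so ElnS is inactive.
Required activator ElnS is absent, so *ulmV* is not transcribed.
So UlmV is not produced.
Required activator UlmV is absent, so *elnT* is not transcribed.
So ElnT is not produced.
No repressor is bound and CilM is active, so *gixZ* is transcribed.
So GixZ is produced and active.
With repressor GixZ bound, *kosS* is not transcribed.

OFF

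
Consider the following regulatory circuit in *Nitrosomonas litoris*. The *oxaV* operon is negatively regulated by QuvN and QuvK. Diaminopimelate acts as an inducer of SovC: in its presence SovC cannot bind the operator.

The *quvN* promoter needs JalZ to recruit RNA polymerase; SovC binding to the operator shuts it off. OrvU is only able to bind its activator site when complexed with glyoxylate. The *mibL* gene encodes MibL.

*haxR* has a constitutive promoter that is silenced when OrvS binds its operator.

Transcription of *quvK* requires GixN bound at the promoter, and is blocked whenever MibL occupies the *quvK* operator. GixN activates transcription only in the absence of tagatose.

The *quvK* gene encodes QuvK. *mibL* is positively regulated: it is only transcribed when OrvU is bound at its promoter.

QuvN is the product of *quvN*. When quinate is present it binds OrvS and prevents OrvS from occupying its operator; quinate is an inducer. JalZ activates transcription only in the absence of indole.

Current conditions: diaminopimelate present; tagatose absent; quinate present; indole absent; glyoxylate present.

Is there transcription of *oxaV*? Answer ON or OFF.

OFF

Diaminopimelate is present, so SovC is inactive.
Indole is absent, so JalZ is active.
No repressor is bound and JalZ is active, so *quvN* is transcribed.
So QuvN is produced and active.
Glyoxylate is present, so OrvU is active.
No repressor is bound and OrvU is active, so *mibL* is transcribed.
So MibL is produced and active.
Tagatose is absent, so GixN is active.
With repressor MibL bound, *quvK* is not transcribed.
So QuvK is not produced.
With repressor QuvN bound, *oxaV* is not transcribed.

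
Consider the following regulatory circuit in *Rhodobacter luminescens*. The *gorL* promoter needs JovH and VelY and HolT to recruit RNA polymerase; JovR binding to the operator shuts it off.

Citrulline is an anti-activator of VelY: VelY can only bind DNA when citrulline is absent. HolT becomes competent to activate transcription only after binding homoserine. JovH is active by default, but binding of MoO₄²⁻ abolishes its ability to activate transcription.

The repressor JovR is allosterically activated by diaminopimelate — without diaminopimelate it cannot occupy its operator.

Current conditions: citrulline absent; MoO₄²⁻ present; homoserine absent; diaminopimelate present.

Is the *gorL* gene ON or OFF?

OFF

MoO₄²⁻ is present, so JovH is inactive.
Citrulline is absent, so VelY is active.
Homoserine is absent, so HolT is inactive.
Diaminopimelate is present, so JovR is active.
With repressor JovR bound, *gorL* is not transcribed.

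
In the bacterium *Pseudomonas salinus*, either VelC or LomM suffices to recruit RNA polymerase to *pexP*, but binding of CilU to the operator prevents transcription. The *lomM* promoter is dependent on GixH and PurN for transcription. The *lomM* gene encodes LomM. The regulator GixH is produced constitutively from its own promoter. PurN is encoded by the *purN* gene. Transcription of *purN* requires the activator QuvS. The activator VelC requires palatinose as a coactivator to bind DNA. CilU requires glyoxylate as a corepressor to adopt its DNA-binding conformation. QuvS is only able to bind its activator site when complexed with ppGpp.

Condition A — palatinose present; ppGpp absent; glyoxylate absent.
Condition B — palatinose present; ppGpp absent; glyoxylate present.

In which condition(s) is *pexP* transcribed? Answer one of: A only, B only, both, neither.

Condition A:
Palatinose is present, so VelC is active.
GixH is produced constitutively and is active.
ppGpp is absent, so QuvS is inactive.
Required activator QuvS is absent, so *purN* is not transcribed.
So PurN is not produced.
Required activator PurN is absent, so *lomM* is not transcribed.
So LomM is not produced.
Glyoxylate is absent, so CilU is inactive.
Activator VelC is present, so *pexP* is transcribed.
→ *pexP* is ON in A.
Condition B:
Palatinose is present, so VelC is active.
GixH is produced constitutively and is active.
ppGpp is absent, so QuvS is inactive.
Required activator QuvS is absent, so *purN* is not transcribed.
So PurN is not produced.
Required activator PurN is absent, so *lomM* is not transcribed.
So LomM is not produced.
Glyoxylate is present, so CilU is active.
With repressor CilU bound, *pexP* is not transcribed.
→ *pexP* is OFF in B.

A only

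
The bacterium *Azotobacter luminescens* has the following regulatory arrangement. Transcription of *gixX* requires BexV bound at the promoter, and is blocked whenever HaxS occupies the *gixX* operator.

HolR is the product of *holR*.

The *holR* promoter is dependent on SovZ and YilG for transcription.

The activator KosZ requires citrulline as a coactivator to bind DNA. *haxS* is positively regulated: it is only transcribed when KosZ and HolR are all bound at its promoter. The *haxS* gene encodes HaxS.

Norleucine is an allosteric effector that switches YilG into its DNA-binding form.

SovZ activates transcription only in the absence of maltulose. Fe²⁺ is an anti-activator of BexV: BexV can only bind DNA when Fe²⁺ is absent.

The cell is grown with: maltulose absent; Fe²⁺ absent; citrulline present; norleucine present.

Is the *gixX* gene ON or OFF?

OFF

Fe²⁺ is absent, so BexV is active.
Citrulline is present, so KosZ is active.
Maltulose is absent, so SovZ is active.
Norleucine is present, so YilG is active.
No repressor is bound and SovZ and YilG are active, so *holR* is transcribed.
So HolR is produced and active.
No repressor is bound and KosZ and HolR are active, so *haxS* is transcribed.
So HaxS is produced and active.
With repressor HaxS bound, *gixX* is not transcribed.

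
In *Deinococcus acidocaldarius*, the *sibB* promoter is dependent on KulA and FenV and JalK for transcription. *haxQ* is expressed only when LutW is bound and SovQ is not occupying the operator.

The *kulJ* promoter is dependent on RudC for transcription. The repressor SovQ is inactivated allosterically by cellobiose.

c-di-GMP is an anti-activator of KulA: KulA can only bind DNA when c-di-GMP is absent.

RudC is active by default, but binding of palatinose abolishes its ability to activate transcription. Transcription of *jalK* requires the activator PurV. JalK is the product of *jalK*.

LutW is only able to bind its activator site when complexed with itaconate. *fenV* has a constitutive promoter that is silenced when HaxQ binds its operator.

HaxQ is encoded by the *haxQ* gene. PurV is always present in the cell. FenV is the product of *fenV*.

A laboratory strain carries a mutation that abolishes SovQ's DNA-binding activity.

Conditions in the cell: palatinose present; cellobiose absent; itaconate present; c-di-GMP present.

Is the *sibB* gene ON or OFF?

c-di-GMP is present, so KulA is inactive.
Itaconate is present, so LutW is active.
SovQ is non-functional in this strain, so it has no effect.
No repressor is bound and LutW is active, so *haxQ* is transcribed.
So HaxQ is produced and active.
With repressor HaxQ bound, *fenV* is not transcribed.
So FenV is not produced.
PurV is produced constitutively and is active.
No repressor is bound and PurV is active, so *jalK* is transcribed.
So JalK is produced and active.
Required activator KulA is absent, so *sibB* is not transcribed.

OFF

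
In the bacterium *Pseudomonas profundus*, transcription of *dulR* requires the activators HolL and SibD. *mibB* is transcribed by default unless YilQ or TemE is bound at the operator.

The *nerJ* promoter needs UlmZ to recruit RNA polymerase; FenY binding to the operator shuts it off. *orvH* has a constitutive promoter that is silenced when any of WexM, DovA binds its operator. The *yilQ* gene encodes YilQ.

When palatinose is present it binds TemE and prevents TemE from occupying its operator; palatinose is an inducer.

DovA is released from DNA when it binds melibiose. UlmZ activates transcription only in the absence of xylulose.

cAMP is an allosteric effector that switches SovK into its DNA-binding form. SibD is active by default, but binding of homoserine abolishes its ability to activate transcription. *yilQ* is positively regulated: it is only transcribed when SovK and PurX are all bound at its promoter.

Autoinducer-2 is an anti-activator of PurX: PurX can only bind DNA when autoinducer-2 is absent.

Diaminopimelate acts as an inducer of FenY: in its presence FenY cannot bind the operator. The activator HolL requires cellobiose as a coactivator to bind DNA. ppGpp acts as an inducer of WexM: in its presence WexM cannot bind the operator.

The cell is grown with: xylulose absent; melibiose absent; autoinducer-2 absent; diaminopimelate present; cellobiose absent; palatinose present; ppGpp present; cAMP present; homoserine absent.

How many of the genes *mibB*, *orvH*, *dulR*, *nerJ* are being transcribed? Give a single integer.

cAMP is present, so SovK is active.
Autoinducer-2 is absent, so PurX is active.
No repressor is bound and SovK and PurX are active, so *yilQ* is transcribed.
So YilQ is produced and active.
Palatinose is present, so TemE is inactive.
With repressor YilQ bound, *mibB* is not transcribed.
→ *mibB* is OFF.
ppGpp is present, so WexM is inactive.
Melibiose is absent, so DovA is active.
With repressor DovA bound, *orvH* is not transcribed.
→ *orvH* is OFF.
Cellobiose is absent, so HolL is inactive.
Homoserine is absent, so SibD is active.
Required activator HolL is absent, so *dulR* is not transcribed.
→ *dulR* is OFF.
Xylulose is absent, so UlmZ is active.
Diaminopimelate is present, so FenY is inactive.
No repressor is bound and UlmZ is active, so *nerJ* is transcribed.
→ *nerJ* is ON.
1 of the 4 genes is transcribed.

1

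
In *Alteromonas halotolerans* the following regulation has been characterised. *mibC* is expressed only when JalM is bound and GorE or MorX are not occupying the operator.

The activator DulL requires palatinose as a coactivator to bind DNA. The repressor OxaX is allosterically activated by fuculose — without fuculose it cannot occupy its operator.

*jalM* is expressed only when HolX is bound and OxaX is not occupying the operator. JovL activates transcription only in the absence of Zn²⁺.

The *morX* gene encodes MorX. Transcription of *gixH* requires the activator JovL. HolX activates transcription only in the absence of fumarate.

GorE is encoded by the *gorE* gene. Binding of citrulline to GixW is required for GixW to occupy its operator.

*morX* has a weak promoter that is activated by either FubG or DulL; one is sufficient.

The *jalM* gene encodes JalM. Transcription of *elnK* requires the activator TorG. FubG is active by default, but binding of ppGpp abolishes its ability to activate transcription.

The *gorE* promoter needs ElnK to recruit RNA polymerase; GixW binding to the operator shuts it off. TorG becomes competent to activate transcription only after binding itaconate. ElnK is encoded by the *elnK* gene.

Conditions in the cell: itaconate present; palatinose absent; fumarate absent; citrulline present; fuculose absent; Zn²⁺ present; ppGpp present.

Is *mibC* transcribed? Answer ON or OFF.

Citrulline is present, so GixW is active.
Itaconate is present, so TorG is active.
No repressor is bound and TorG is active, so *elnK* is transcribed.
So ElnK is produced and active.
With repressor GixW bound, *gorE* is not transcribed.
So GorE is not produced.
ppGpp is present, so FubG is inactive.
Palatinose is absent, so DulL is inactive.
No activator is available at the *morX* promoter, so *morX* is not transcribed.
So MorX is not produced.
Fumarate is absent, so HolX is active.
Fuculose is absent, so OxaX is inactive.
No repressor is bound and HolX is active, so *jalM* is transcribed.
So JalM is produced and active.
No repressor is bound and JalM is active, so *mibC* is transcribed.

ON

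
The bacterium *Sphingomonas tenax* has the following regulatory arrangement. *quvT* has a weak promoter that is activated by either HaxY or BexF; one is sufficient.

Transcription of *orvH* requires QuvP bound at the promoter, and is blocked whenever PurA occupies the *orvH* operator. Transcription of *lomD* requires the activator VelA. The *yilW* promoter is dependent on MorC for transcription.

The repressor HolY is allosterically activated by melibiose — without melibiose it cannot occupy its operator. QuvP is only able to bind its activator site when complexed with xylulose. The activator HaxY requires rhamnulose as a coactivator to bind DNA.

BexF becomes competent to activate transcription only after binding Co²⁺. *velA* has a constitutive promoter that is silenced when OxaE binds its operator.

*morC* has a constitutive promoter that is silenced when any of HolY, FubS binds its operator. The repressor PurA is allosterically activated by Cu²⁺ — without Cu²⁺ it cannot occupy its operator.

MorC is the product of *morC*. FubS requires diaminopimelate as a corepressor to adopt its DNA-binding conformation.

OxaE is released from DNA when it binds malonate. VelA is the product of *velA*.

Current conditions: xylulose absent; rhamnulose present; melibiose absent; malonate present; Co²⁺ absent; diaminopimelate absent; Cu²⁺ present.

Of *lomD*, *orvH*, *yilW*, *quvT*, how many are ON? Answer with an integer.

Malonate is present, so OxaE is inactive.
With no repressor bound, *velA* is transcribed.
So VelA is produced and active.
No repressor is bound and VelA is active, so *lomD* is transcribed.
→ *lomD* is ON.
Xylulose is absent, so QuvP is inactive.
Cu²⁺ is present, so PurA is active.
With repressor PurA bound, *orvH* is not transcribed.
→ *orvH* is OFF.
Melibiose is absent, so HolY is inactive.
Diaminopimelate is absent, so FubS is inactive.
With no repressor bound, *morC* is transcribed.
So MorC is produced and active.
No repressor is bound and MorC is active, so *yilW* is transcribed.
→ *yilW* is ON.
Rhamnulose is present, so HaxY is active.
Co²⁺ is absent, so BexF is inactive.
Activator HaxY is present, so *quvT* is transcribed.
→ *quvT* is ON.
3 of the 4 genes are transcribed.

3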